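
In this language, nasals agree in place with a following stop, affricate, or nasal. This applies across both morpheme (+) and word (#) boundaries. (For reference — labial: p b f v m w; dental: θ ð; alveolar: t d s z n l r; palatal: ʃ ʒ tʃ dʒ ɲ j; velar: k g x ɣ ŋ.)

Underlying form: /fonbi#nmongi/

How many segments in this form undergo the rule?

/n/ before /b/ (labial) → [m]
/n/ before /m/ (labial) → [m]
/n/ before /g/ (velar) → [ŋ]
3 segments change.

3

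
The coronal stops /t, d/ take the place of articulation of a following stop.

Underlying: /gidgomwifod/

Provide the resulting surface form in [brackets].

/d/ before /g/ (velar) → [g]

[giggomwifod]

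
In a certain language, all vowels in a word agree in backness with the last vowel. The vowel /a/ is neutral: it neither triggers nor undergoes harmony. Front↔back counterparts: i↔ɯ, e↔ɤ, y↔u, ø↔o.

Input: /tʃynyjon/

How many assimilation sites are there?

/y/ harmonizes with /o/ ([+back]) → [u]
/y/ harmonizes with /o/ ([+back]) → [u]
2 segments change.

2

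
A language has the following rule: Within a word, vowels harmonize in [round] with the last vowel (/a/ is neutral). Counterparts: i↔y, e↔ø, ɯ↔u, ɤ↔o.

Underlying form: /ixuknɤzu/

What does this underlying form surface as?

[yxuknozu]

/i/ harmonizes with /u/ ([+round]) → [y]
/ɤ/ harmonizes with /u/ ([+round]) → [o]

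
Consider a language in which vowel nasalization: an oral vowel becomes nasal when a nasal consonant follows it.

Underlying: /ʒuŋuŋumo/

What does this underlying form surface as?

[ʒũŋũŋũmo]

/u/ before nasal /ŋ/ → [ũ]
/u/ before nasal /ŋ/ → [ũ]
/u/ before nasal /m/ → [ũ]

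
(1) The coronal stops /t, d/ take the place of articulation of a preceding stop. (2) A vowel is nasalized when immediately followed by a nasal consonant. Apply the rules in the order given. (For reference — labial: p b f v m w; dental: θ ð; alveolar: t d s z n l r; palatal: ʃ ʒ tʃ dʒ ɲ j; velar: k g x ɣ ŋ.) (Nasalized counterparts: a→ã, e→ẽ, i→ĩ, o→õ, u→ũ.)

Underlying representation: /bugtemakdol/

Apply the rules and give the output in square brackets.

[bugkẽmakgol]

Rule 1: /t/ after /g/ (velar) → [k]
Rule 1: /d/ after /k/ (velar) → [g]
After rule 1: bugkemakgol
Rule 2: /e/ before nasal /m/ → [ẽ]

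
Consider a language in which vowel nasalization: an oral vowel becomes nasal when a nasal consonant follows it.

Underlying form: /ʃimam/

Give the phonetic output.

[ʃĩmãm]

/i/ before nasal /m/ → [ĩ]
/a/ before nasal /m/ → [ã]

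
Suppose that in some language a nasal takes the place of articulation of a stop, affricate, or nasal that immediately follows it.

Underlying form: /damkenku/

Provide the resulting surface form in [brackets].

/m/ before /k/ (velar) → [ŋ]
/n/ before /k/ (velar) → [ŋ]

[daŋkeŋku]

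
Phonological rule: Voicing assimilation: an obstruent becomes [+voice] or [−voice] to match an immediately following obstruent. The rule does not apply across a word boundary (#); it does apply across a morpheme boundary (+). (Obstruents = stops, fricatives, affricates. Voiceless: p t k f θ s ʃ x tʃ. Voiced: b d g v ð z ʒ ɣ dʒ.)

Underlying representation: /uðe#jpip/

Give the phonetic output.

no segment meets the rule's conditions; no change.

[uðe#jpip]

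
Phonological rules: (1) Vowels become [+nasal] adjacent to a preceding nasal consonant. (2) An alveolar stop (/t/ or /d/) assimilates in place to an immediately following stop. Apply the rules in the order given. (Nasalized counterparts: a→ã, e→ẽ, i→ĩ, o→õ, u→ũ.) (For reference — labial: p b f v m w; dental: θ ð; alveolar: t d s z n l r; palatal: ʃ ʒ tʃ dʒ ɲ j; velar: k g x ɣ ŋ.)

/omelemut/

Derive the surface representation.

Rule 1: /e/ after nasal /m/ → [ẽ]
Rule 1: /u/ after nasal /m/ → [ũ]
After rule 1: omẽlemũt
Rule 2: no segment meets the rule's conditions; no change.

[omẽlemũt]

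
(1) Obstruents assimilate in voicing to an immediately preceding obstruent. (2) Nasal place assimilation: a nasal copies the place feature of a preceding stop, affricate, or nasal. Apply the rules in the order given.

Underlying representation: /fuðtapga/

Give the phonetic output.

Rule 1: /t/ after /ð/ (voiced) → [d]
Rule 1: /g/ after /p/ (voiceless) → [k]
After rule 1: fuðdapka
Rule 2: no segment meets the rule's conditions; no change.

[fuðdapka]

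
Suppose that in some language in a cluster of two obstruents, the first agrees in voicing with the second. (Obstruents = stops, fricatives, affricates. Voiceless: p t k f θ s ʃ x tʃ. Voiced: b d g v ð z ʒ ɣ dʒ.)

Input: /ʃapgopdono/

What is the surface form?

/p/ before /g/ (voiced) → [b]
/p/ before /d/ (voiced) → [b]

[ʃabgobdono]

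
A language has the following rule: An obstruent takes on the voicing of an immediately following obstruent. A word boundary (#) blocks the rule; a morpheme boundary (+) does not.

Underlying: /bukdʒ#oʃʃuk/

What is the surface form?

[bugdʒ#oʃʃuk]

/k/ before /dʒ/ (voiced) → [g]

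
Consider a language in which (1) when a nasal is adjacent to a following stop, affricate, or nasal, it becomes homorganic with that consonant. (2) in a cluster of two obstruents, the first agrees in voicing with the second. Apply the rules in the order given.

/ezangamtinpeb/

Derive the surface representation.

[ezaŋgantimpeb]

Rule 1: /n/ before /g/ (velar) → [ŋ]
Rule 1: /m/ before /t/ (alveolar) → [n]
Rule 1: /n/ before /p/ (labial) → [m]
After rule 1: ezaŋgantimpeb
Rule 2: no segment meets the rule's conditions; no change.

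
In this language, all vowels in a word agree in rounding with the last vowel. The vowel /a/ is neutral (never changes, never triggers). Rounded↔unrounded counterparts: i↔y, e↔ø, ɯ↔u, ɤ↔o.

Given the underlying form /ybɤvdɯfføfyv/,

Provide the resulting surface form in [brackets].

/ɤ/ harmonizes with /y/ ([+round]) → [o]
/ɯ/ harmonizes with /y/ ([+round]) → [u]

[ybovdufføfyv]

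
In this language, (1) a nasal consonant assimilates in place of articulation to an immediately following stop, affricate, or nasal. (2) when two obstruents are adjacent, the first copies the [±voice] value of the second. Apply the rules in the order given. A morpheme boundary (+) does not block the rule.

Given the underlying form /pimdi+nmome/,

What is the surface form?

[pindi+mmome]

Rule 1: /m/ before /d/ (alveolar) → [n]
Rule 1: /n/ before /m/ (labial) → [m]
After rule 1: pindi+mmome
Rule 2: no segment meets the rule's conditions; no change.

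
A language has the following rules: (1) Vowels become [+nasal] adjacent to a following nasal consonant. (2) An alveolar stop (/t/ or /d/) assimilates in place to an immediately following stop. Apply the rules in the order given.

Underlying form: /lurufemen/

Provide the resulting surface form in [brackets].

[lurufẽmẽn]

Rule 1: /e/ before nasal /m/ → [ẽ]
Rule 1: /e/ before nasal /n/ → [ẽ]
After rule 1: lurufẽmẽn
Rule 2: no segment meets the rule's conditions; no change.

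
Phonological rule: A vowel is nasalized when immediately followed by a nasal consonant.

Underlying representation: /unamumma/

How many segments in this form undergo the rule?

3

/u/ before nasal /n/ → [ũ]
/a/ before nasal /m/ → [ã]
/u/ before nasal /m/ → [ũ]
3 segments change.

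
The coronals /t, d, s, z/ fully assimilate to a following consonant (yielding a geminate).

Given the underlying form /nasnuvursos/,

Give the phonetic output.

/s/ before /n/ → [n] (total assimilation)

[nannuvursos]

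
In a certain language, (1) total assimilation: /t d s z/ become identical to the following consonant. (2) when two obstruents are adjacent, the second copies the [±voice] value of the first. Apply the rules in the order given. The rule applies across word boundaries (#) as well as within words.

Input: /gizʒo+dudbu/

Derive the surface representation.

[giʒʒo+dubbu]

Rule 1: /z/ before /ʒ/ → [ʒ] (total assimilation)
Rule 1: /d/ before /b/ → [b] (total assimilation)
After rule 1: giʒʒo+dubbu
Rule 2: no segment meets the rule's conditions; no change.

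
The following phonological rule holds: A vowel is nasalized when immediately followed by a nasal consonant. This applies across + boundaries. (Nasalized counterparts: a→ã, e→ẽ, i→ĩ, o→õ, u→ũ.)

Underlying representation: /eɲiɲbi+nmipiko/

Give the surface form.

/e/ before nasal /ɲ/ → [ẽ]
/i/ before nasal /ɲ/ → [ĩ]
/i/ before nasal /n/ → [ĩ]

[ẽɲĩɲbĩ+nmipiko]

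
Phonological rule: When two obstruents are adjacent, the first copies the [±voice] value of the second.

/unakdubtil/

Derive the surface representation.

/k/ before /d/ (voiced) → [g]
/b/ before /t/ (voiceless) → [p]

[unagduptil]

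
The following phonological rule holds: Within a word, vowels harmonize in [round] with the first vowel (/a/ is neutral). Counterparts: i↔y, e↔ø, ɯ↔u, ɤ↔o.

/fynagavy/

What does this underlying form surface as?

[fynagavy]

no segment meets the rule's conditions; no change.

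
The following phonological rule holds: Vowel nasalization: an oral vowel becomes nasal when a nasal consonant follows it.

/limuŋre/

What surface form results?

[lĩmũŋre]

/i/ before nasal /m/ → [ĩ]
/u/ before nasal /ŋ/ → [ũ]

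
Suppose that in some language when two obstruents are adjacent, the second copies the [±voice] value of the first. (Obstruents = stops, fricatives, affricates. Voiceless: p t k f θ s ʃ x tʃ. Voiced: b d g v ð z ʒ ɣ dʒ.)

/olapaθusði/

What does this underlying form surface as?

[olapaθusθi]

/ð/ after /s/ (voiceless) → [θ]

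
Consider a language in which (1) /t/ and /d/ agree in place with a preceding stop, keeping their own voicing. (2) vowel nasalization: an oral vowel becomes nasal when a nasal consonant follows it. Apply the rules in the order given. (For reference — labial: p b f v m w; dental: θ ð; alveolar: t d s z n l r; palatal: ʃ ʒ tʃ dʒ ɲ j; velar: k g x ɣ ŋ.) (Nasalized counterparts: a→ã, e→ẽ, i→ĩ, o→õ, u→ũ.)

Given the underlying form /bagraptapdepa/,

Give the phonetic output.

Rule 1: /t/ after /p/ (labial) → [p]
Rule 1: /d/ after /p/ (labial) → [b]
After rule 1: bagrappapbepa
Rule 2: no segment meets the rule's conditions; no change.

[bagrappapbepa]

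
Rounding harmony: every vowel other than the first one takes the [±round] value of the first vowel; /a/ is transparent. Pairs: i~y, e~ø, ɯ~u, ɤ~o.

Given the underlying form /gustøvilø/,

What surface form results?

[gustøvylø]

/i/ harmonizes with /u/ ([+round]) → [y]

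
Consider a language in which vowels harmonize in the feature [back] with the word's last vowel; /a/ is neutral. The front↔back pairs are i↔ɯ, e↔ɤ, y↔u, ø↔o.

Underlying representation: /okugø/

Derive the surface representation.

/o/ harmonizes with /ø/ ([-back]) → [ø]
/u/ harmonizes with /ø/ ([-back]) → [y]

[økygø]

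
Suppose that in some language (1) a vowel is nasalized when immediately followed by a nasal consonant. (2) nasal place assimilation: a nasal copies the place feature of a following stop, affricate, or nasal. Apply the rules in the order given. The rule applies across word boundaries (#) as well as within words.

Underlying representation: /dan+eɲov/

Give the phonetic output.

Rule 1: /a/ before nasal /n/ → [ã]
Rule 1: /e/ before nasal /ɲ/ → [ẽ]
After rule 1: dãn+ẽɲov
Rule 2: no segment meets the rule's conditions; no change.

[dãn+ẽɲov]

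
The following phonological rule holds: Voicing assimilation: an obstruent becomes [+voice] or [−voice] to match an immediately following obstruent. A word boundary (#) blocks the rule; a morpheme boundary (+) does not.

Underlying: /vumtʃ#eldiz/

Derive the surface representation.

[vumtʃ#eldiz]

no segment meets the rule's conditions; no change.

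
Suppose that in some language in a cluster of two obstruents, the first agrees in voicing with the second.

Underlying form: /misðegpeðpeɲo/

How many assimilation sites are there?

3

/s/ before /ð/ (voiced) → [z]
/g/ before /p/ (voiceless) → [k]
/ð/ before /p/ (voiceless) → [θ]
3 segments change.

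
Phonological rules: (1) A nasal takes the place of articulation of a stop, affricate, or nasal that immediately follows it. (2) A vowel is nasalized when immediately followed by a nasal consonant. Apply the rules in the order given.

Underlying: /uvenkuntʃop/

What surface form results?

Rule 1: /n/ before /k/ (velar) → [ŋ]
Rule 1: /n/ before /tʃ/ (palatal) → [ɲ]
After rule 1: uveŋkuɲtʃop
Rule 2: /e/ before nasal /ŋ/ → [ẽ]
Rule 2: /u/ before nasal /ɲ/ → [ũ]

[uvẽŋkũɲtʃop]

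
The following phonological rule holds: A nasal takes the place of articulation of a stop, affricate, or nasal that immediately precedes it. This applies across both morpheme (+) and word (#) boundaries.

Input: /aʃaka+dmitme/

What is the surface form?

/m/ after /d/ (alveolar) → [n]
/m/ after /t/ (alveolar) → [n]

[aʃaka+dnitne]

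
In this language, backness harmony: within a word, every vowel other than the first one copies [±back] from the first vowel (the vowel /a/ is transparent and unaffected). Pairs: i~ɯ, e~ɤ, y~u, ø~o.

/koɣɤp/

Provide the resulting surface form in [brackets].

[koɣɤp]

no segment meets the rule's conditions; no change.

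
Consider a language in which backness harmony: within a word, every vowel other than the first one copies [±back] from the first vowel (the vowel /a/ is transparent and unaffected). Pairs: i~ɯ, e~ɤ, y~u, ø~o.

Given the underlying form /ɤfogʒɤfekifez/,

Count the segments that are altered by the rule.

/e/ harmonizes with /ɤ/ ([+back]) → [ɤ]
/i/ harmonizes with /ɤ/ ([+back]) → [ɯ]
/e/ harmonizes with /ɤ/ ([+back]) → [ɤ]
3 segments change.

3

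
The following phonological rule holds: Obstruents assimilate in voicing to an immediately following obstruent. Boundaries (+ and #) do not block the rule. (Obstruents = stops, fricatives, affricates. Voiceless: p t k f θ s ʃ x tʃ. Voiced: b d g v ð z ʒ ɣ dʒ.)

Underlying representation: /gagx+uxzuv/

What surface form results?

/g/ before /x/ (voiceless) → [k]
/x/ before /z/ (voiced) → [ɣ]

[gakx+uɣzuv]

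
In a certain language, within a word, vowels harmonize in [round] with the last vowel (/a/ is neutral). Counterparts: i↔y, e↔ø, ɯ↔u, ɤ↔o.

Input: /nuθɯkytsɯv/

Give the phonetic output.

[nɯθɯkitsɯv]

/u/ harmonizes with /ɯ/ ([-round]) → [ɯ]
/y/ harmonizes with /ɯ/ ([-round]) → [i]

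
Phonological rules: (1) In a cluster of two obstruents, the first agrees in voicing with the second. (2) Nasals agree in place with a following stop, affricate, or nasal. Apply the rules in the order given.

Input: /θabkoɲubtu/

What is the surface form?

Rule 1: /b/ before /k/ (voiceless) → [p]
Rule 1: /b/ before /t/ (voiceless) → [p]
After rule 1: θapkoɲuptu
Rule 2: no segment meets the rule's conditions; no change.

[θapkoɲuptu]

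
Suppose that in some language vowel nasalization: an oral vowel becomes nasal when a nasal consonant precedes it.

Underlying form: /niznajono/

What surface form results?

/i/ after nasal /n/ → [ĩ]
/a/ after nasal /n/ → [ã]
/o/ after nasal /n/ → [õ]

[nĩznãjonõ]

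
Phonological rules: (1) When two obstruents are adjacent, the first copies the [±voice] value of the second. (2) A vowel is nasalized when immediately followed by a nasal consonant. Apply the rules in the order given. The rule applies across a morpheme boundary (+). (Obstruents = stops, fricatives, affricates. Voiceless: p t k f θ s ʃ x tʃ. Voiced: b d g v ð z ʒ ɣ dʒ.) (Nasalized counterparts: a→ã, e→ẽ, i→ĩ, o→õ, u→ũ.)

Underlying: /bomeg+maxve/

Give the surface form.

Rule 1: /x/ before /v/ (voiced) → [ɣ]
After rule 1: bomeg+maɣve
Rule 2: /o/ before nasal /m/ → [õ]

[bõmeg+maɣve]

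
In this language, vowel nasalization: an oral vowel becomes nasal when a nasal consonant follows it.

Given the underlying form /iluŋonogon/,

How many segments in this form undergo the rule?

3

/u/ before nasal /ŋ/ → [ũ]
/o/ before nasal /n/ → [õ]
/o/ before nasal /n/ → [õ]
3 segments change.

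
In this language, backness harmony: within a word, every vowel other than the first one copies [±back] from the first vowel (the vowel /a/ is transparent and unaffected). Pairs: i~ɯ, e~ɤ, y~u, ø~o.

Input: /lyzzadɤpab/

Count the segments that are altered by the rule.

1

/ɤ/ harmonizes with /y/ ([-back]) → [e]
1 segment changes.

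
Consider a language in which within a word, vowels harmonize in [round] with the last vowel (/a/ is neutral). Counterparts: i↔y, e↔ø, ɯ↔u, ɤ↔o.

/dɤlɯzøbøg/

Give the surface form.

/ɤ/ harmonizes with /ø/ ([+round]) → [o]
/ɯ/ harmonizes with /ø/ ([+round]) → [u]

[doluzøbøg]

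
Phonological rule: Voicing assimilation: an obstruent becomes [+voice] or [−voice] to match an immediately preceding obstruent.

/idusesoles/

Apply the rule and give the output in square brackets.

no segment meets the rule's conditions; no change.

[idusesoles]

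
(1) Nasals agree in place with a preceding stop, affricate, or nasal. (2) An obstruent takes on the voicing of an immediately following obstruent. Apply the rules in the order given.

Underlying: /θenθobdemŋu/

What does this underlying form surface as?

[θenθobdemmu]

Rule 1: /ŋ/ after /m/ (labial) → [m]
After rule 1: θenθobdemmu
Rule 2: no segment meets the rule's conditions; no change.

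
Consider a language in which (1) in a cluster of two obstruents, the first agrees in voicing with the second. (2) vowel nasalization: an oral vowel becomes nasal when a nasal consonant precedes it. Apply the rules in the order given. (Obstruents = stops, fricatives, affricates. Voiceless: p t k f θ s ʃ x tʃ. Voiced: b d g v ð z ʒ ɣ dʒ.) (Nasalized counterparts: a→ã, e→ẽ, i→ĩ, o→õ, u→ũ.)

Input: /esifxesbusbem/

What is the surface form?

Rule 1: /s/ before /b/ (voiced) → [z]
Rule 1: /s/ before /b/ (voiced) → [z]
After rule 1: esifxezbuzbem
Rule 2: no segment meets the rule's conditions; no change.

[esifxezbuzbem]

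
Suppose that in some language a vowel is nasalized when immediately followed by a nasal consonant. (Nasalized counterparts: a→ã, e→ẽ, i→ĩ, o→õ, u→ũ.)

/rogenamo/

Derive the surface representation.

[rogẽnãmo]

/e/ before nasal /n/ → [ẽ]
/a/ before nasal /m/ → [ã]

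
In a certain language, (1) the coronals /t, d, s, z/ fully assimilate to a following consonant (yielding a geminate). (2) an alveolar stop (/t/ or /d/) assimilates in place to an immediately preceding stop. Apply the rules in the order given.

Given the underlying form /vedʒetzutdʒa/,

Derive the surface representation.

[vedʒezzudʒdʒa]

Rule 1: /t/ before /z/ → [z] (total assimilation)
Rule 1: /t/ before /dʒ/ → [dʒ] (total assimilation)
After rule 1: vedʒezzudʒdʒa
Rule 2: no segment meets the rule's conditions; no change.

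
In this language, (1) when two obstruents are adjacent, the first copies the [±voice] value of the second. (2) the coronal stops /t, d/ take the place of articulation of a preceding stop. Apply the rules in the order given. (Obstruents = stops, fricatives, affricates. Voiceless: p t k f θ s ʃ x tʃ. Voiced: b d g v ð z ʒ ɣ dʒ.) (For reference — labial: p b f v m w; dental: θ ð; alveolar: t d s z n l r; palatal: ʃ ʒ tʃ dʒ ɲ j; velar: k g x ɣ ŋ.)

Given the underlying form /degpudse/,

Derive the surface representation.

[dekputse]

Rule 1: /g/ before /p/ (voiceless) → [k]
Rule 1: /d/ before /s/ (voiceless) → [t]
After rule 1: dekputse
Rule 2: no segment meets the rule's conditions; no change.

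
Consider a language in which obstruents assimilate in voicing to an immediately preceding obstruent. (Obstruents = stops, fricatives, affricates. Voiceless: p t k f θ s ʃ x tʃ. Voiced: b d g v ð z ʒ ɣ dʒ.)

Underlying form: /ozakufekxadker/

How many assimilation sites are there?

/k/ after /d/ (voiced) → [g]
1 segment changes.

1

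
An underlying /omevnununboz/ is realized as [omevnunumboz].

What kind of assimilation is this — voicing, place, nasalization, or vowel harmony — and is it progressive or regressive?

place assimilation, regressive

/n/→[m].
Each target copies a feature from the following segment, so the direction is regressive.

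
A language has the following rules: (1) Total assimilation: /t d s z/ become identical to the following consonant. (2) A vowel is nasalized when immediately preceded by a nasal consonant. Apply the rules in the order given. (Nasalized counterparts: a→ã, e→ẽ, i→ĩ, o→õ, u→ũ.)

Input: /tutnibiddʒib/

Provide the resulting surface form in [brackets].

Rule 1: /t/ before /n/ → [n] (total assimilation)
Rule 1: /d/ before /dʒ/ → [dʒ] (total assimilation)
After rule 1: tunnibidʒdʒib
Rule 2: /i/ after nasal /n/ → [ĩ]

[tunnĩbidʒdʒib]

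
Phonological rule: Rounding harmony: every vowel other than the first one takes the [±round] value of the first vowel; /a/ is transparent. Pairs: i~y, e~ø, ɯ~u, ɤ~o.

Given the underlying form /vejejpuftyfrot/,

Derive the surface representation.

/u/ harmonizes with /e/ ([-round]) → [ɯ]
/y/ harmonizes with /e/ ([-round]) → [i]
/o/ harmonizes with /e/ ([-round]) → [ɤ]

[vejejpɯftifrɤt]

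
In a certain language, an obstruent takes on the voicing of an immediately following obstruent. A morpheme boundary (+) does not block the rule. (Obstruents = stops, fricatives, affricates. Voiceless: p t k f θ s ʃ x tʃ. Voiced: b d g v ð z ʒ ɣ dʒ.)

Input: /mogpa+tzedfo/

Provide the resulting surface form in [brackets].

[mokpa+dzetfo]

/g/ before /p/ (voiceless) → [k]
/t/ before /z/ (voiced) → [d]
/d/ before /f/ (voiceless) → [t]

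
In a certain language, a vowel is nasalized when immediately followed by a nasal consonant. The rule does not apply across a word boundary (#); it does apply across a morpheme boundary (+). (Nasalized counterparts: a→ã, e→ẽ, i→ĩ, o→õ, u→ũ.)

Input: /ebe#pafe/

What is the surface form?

no segment meets the rule's conditions; no change.

[ebe#pafe]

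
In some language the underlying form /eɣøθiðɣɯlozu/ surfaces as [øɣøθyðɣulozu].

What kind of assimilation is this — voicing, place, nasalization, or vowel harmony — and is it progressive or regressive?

/e/→[ø] /i/→[y] /ɯ/→[u].
Vowels agree with the last vowel, so the harmony is regressive.

vowel harmony, regressive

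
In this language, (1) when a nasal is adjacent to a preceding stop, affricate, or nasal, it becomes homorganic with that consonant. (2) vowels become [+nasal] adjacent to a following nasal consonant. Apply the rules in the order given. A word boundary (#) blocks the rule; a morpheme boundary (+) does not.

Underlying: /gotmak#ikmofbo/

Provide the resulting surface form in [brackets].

[gotnak#ikŋofbo]

Rule 1: /m/ after /t/ (alveolar) → [n]
Rule 1: /m/ after /k/ (velar) → [ŋ]
After rule 1: gotnak#ikŋofbo
Rule 2: no segment meets the rule's conditions; no change.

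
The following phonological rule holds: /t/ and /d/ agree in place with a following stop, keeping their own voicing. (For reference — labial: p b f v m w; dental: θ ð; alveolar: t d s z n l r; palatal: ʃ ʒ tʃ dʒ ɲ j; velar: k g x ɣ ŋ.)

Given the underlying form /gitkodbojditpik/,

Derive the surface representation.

[gikkobbojdippik]

/t/ before /k/ (velar) → [k]
/d/ before /b/ (labial) → [b]
/t/ before /p/ (labial) → [p]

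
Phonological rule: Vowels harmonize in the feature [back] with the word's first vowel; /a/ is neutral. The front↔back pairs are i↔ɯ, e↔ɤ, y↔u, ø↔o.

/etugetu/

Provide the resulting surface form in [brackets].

/u/ harmonizes with /e/ ([-back]) → [y]
/u/ harmonizes with /e/ ([-back]) → [y]

[etygety]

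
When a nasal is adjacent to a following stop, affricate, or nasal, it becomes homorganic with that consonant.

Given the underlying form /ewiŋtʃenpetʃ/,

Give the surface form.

[ewiɲtʃempetʃ]

/ŋ/ before /tʃ/ (palatal) → [ɲ]
/n/ before /p/ (labial) → [m]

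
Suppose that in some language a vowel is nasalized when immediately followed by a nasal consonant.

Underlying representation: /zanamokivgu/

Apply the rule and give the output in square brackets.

/a/ before nasal /n/ → [ã]
/a/ before nasal /m/ → [ã]

[zãnãmokivgu]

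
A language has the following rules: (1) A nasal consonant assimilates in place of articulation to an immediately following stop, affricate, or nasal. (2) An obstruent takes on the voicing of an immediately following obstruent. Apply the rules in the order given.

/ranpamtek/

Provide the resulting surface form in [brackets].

[rampantek]

Rule 1: /n/ before /p/ (labial) → [m]
Rule 1: /m/ before /t/ (alveolar) → [n]
After rule 1: rampantek
Rule 2: no segment meets the rule's conditions; no change.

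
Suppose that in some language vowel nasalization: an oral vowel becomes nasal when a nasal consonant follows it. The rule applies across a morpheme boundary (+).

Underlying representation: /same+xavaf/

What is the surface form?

/a/ before nasal /m/ → [ã]

[sãme+xavaf]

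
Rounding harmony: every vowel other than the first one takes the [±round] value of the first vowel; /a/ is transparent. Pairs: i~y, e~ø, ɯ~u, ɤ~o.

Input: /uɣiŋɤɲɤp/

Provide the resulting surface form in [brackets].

/i/ harmonizes with /u/ ([+round]) → [y]
/ɤ/ harmonizes with /u/ ([+round]) → [o]
/ɤ/ harmonizes with /u/ ([+round]) → [o]

[uɣyŋoɲop]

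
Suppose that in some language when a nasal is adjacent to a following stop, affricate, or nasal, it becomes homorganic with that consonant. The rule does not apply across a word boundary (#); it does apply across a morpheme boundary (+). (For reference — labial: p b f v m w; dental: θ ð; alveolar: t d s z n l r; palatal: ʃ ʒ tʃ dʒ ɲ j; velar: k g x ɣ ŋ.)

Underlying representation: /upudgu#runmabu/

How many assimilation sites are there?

/n/ before /m/ (labial) → [m]
1 segment changes.

1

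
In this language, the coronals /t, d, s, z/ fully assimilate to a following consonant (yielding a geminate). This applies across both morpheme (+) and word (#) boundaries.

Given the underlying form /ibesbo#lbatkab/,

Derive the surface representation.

[ibebbo#lbakkab]

/s/ before /b/ → [b] (total assimilation)
/t/ before /k/ → [k] (total assimilation)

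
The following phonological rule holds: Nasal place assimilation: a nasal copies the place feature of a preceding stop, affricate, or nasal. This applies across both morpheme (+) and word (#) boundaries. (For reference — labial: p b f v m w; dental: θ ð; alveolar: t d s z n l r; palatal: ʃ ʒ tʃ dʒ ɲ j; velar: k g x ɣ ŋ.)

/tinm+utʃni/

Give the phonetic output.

[tinn+utʃɲi]

/m/ after /n/ (alveolar) → [n]
/n/ after /tʃ/ (palatal) → [ɲ]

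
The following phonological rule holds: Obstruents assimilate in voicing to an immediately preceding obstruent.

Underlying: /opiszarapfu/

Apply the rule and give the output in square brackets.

[opissarapfu]

/z/ after /s/ (voiceless) → [s]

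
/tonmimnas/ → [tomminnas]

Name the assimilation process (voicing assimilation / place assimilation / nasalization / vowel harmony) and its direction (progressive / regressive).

place assimilation, regressive

/n/→[m] /m/→[n].
Each target copies a feature from the following segment, so the direction is regressive.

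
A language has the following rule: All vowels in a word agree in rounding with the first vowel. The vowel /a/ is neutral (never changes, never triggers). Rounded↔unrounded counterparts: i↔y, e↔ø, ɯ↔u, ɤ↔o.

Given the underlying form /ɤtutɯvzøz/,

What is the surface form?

[ɤtɯtɯvzez]

/u/ harmonizes with /ɤ/ ([-round]) → [ɯ]
/ø/ harmonizes with /ɤ/ ([-round]) → [e]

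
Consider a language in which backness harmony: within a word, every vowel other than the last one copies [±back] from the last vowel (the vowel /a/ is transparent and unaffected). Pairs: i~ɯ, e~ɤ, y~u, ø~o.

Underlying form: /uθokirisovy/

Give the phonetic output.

/u/ harmonizes with /y/ ([-back]) → [y]
/o/ harmonizes with /y/ ([-back]) → [ø]
/o/ harmonizes with /y/ ([-back]) → [ø]

[yθøkirisøvy]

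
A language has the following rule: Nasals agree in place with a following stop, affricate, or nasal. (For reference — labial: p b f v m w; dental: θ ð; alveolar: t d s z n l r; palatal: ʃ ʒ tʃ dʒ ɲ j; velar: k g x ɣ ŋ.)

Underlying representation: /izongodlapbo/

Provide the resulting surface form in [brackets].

/n/ before /g/ (velar) → [ŋ]

[izoŋgodlapbo]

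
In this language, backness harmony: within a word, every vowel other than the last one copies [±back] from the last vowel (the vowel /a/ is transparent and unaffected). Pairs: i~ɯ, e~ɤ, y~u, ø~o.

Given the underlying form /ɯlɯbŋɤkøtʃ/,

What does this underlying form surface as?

/ɯ/ harmonizes with /ø/ ([-back]) → [i]
/ɯ/ harmonizes with /ø/ ([-back]) → [i]
/ɤ/ harmonizes with /ø/ ([-back]) → [e]

[ilibŋekøtʃ]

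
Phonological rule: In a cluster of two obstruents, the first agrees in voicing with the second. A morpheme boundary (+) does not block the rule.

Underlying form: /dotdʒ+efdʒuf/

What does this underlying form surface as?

/t/ before /dʒ/ (voiced) → [d]
/f/ before /dʒ/ (voiced) → [v]

[doddʒ+evdʒuf]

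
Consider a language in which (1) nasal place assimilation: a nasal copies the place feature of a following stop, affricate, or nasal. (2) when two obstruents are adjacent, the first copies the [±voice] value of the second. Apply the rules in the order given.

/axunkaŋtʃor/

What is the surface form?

Rule 1: /n/ before /k/ (velar) → [ŋ]
Rule 1: /ŋ/ before /tʃ/ (palatal) → [ɲ]
After rule 1: axuŋkaɲtʃor
Rule 2: no segment meets the rule's conditions; no change.

[axuŋkaɲtʃor]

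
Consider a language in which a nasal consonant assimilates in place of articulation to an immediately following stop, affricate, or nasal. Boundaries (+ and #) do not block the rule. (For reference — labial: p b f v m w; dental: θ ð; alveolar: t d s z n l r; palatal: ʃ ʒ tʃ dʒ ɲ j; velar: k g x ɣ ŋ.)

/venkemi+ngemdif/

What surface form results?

[veŋkemi+ŋgendif]

/n/ before /k/ (velar) → [ŋ]
/n/ before /g/ (velar) → [ŋ]
/m/ before /d/ (alveolar) → [n]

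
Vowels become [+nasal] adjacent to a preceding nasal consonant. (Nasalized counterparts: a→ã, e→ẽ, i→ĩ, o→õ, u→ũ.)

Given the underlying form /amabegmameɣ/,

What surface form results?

[amãbegmãmẽɣ]

/a/ after nasal /m/ → [ã]
/a/ after nasal /m/ → [ã]
/e/ after nasal /m/ → [ẽ]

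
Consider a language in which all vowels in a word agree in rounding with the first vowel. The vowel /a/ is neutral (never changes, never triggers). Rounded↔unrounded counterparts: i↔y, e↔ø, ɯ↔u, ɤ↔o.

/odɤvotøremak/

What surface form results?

/ɤ/ harmonizes with /o/ ([+round]) → [o]
/e/ harmonizes with /o/ ([+round]) → [ø]

[odovotørømak]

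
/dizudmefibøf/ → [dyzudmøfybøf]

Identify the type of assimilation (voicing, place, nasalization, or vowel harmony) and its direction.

/i/→[y] /e/→[ø] /i/→[y].
Vowels agree with the last vowel, so the harmony is regressive.

vowel harmony, regressive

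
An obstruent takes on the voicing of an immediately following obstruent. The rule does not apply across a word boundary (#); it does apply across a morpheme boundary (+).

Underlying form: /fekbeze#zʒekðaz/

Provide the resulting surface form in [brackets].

[fegbeze#zʒegðaz]

/k/ before /b/ (voiced) → [g]
/k/ before /ð/ (voiced) → [g]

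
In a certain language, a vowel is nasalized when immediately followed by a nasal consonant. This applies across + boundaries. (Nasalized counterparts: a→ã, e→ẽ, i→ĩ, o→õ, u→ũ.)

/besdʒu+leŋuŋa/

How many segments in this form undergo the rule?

2

/e/ before nasal /ŋ/ → [ẽ]
/u/ before nasal /ŋ/ → [ũ]
2 segments change.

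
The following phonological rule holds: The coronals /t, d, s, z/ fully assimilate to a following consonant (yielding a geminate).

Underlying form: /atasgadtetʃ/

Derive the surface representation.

[ataggattetʃ]

/s/ before /g/ → [g] (total assimilation)
/d/ before /t/ → [t] (total assimilation)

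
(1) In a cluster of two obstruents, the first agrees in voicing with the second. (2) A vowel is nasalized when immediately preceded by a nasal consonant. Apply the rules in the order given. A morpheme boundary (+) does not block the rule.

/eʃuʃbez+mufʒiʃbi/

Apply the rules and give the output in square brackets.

Rule 1: /ʃ/ before /b/ (voiced) → [ʒ]
Rule 1: /f/ before /ʒ/ (voiced) → [v]
Rule 1: /ʃ/ before /b/ (voiced) → [ʒ]
After rule 1: eʃuʒbez+muvʒiʒbi
Rule 2: /u/ after nasal /m/ → [ũ]

[eʃuʒbez+mũvʒiʒbi]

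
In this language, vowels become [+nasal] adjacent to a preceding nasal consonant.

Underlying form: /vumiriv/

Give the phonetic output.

/i/ after nasal /m/ → [ĩ]

[vumĩriv]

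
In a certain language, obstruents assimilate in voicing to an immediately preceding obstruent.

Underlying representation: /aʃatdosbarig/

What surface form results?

[aʃattosparig]

/d/ after /t/ (voiceless) → [t]
/b/ after /s/ (voiceless) → [p]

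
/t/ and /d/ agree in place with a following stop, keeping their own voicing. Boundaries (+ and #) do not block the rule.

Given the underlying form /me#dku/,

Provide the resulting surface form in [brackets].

/d/ before /k/ (velar) → [g]

[me#gku]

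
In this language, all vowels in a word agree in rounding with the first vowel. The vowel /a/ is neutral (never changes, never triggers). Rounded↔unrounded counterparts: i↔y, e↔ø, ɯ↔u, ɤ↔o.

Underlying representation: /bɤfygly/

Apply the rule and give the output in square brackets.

[bɤfigli]

/y/ harmonizes with /ɤ/ ([-round]) → [i]
/y/ harmonizes with /ɤ/ ([-round]) → [i]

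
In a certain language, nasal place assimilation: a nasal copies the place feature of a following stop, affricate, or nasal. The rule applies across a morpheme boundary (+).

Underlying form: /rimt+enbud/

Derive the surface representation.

/m/ before /t/ (alveolar) → [n]
/n/ before /b/ (labial) → [m]

[rint+embud]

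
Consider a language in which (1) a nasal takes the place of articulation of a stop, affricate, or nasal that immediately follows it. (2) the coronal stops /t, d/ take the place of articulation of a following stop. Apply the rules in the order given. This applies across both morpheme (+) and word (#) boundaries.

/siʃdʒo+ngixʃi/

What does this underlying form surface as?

[siʃdʒo+ŋgixʃi]

Rule 1: /n/ before /g/ (velar) → [ŋ]
After rule 1: siʃdʒo+ŋgixʃi
Rule 2: no segment meets the rule's conditions; no change.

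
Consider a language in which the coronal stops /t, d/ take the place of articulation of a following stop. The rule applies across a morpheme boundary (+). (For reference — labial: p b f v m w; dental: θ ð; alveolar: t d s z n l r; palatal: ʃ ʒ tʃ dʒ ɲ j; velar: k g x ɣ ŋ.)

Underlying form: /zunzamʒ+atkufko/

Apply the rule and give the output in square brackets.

/t/ before /k/ (velar) → [k]

[zunzamʒ+akkufko]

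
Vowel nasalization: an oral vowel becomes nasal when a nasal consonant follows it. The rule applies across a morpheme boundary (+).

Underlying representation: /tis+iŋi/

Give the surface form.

/i/ before nasal /ŋ/ → [ĩ]

[tis+ĩŋi]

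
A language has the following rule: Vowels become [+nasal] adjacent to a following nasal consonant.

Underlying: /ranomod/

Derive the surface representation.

/a/ before nasal /n/ → [ã]
/o/ before nasal /m/ → [õ]

[rãnõmod]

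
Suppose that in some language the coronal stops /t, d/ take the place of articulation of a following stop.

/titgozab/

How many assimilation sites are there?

/t/ before /g/ (velar) → [k]
1 segment changes.

1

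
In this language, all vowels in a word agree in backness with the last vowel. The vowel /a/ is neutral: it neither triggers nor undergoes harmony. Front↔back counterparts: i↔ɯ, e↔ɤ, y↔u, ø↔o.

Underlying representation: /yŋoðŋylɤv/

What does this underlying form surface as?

/y/ harmonizes with /ɤ/ ([+back]) → [u]
/y/ harmonizes with /ɤ/ ([+back]) → [u]

[uŋoðŋulɤv]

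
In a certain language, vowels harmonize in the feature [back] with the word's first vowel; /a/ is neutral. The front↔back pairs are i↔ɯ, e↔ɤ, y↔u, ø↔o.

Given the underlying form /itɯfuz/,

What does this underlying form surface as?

/ɯ/ harmonizes with /i/ ([-back]) → [i]
/u/ harmonizes with /i/ ([-back]) → [y]

[itifyz]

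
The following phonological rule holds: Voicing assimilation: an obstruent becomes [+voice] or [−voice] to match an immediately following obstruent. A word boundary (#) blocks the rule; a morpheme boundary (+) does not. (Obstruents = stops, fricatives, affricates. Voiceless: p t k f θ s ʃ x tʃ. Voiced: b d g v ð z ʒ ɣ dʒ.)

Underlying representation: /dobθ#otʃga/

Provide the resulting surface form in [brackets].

/b/ before /θ/ (voiceless) → [p]
/tʃ/ before /g/ (voiced) → [dʒ]

[dopθ#odʒga]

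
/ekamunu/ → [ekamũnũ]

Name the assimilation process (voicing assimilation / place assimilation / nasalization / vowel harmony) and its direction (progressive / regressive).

/u/→[ũ] /u/→[ũ].
Each target copies a feature from the preceding segment, so the direction is progressive.

nasalization, progressive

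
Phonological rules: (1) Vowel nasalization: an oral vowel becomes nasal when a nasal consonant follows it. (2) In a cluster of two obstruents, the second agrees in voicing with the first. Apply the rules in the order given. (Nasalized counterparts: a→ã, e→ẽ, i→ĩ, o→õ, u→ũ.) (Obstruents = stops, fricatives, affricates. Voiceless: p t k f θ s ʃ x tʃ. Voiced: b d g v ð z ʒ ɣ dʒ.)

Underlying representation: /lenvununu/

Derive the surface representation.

Rule 1: /e/ before nasal /n/ → [ẽ]
Rule 1: /u/ before nasal /n/ → [ũ]
Rule 1: /u/ before nasal /n/ → [ũ]
After rule 1: lẽnvũnũnu
Rule 2: no segment meets the rule's conditions; no change.

[lẽnvũnũnu]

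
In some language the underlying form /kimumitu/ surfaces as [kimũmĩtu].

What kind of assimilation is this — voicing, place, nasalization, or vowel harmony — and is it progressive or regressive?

/u/→[ũ] /i/→[ĩ].
Each target copies a feature from the preceding segment, so the direction is progressive.

nasalization, progressive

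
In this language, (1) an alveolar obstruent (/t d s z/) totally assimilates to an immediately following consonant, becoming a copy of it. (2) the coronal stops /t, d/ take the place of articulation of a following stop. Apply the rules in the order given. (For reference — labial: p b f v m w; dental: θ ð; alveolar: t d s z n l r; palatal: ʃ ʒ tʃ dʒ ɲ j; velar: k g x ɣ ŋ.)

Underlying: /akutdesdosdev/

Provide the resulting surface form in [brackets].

Rule 1: /t/ before /d/ → [d] (total assimilation)
Rule 1: /s/ before /d/ → [d] (total assimilation)
Rule 1: /s/ before /d/ → [d] (total assimilation)
After rule 1: akuddeddoddev
Rule 2: no segment meets the rule's conditions; no change.

[akuddeddoddev]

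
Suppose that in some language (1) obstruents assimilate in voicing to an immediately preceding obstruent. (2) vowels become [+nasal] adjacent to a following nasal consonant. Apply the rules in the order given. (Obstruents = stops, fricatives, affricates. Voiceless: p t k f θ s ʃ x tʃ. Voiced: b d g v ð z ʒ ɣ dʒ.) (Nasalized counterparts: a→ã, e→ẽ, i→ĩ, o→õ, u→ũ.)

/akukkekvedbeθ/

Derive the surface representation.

Rule 1: /v/ after /k/ (voiceless) → [f]
After rule 1: akukkekfedbeθ
Rule 2: no segment meets the rule's conditions; no change.

[akukkekfedbeθ]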